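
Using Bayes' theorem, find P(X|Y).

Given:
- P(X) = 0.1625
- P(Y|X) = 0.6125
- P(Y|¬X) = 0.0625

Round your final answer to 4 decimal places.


Bayes' theorem: P(X|Y) = P(Y|X) × P(X) / P(Y)

Step 1: Calculate P(Y) using law of total probability
P(Y) = P(Y|X)P(X) + P(Y|¬X)P(¬X)
     = 0.6125 × 0.1625 + 0.0625 × 0.8375
     = 0.09953125 + 0.05234375
     = 0.15187500

Step 2: Apply Bayes' theorem
P(X|Y) = P(Y|X) × P(X) / P(Y)
       = 0.09953125 / 0.15187500
       = 0.6553


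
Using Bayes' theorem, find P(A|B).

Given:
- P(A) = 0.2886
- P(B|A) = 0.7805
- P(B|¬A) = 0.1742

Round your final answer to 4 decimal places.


Bayes' theorem: P(A|B) = P(B|A) × P(A) / P(B)

Step 1: Calculate P(B) using law of total probability
P(B) = P(B|A)P(A) + P(B|¬A)P(¬A)
     = 0.7805 × 0.2886 + 0.1742 × 0.7114
     = 0.22525230 + 0.12392588
     = 0.34917818

Step 2: Apply Bayes' theorem
P(A|B) = P(B|A) × P(A) / P(B)
       = 0.22525230 / 0.34917818
       = 0.6451


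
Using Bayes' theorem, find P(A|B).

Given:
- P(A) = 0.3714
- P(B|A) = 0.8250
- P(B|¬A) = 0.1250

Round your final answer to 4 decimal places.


Bayes' theorem: P(A|B) = P(B|A) × P(A) / P(B)

Step 1: Calculate P(B) using law of total probability
P(B) = P(B|A)P(A) + P(B|¬A)P(¬A)
     = 0.8250 × 0.3714 + 0.1250 × 0.6286
     = 0.30640500 + 0.07857500
     = 0.38498000

Step 2: Apply Bayes' theorem
P(A|B) = P(B|A) × P(A) / P(B)
       = 0.30640500 / 0.38498000
       = 0.7959


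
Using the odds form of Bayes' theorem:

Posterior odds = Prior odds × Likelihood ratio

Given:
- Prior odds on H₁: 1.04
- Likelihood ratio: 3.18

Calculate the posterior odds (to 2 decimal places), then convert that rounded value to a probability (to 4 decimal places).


Step 1: Calculate posterior odds
Posterior odds = Prior odds × LR
               = 1.04 × 3.18
               = 3.31

Step 2: Convert to probability
P(H₁|E) = Posterior odds / (1 + Posterior odds)
       = 3.31 / (1 + 3.31)
       = 3.31 / 4.31
       = 0.7680

The evidence increased P(H₁) from 0.5098 to 0.7680.


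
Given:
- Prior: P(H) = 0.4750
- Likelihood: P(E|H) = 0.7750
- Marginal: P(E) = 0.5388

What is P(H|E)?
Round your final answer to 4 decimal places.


Using Bayes' theorem:

P(H|E) = P(E|H) × P(H) / P(E)
       = 0.7750 × 0.4750 / 0.5388
       = 0.36812500 / 0.5388
       = 0.6832

The evidence strengthens our belief in H.
Prior: 0.4750 → Posterior: 0.6832


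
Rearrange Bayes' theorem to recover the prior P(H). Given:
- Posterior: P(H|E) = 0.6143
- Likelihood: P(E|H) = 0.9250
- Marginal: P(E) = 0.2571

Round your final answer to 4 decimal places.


From Bayes' theorem: P(H|E) = P(E|H) × P(H) / P(E)

Rearranging for P(H):
P(H) = P(H|E) × P(E) / P(E|H)
     = 0.6143 × 0.2571 / 0.9250
     = 0.15793653 / 0.9250
     = 0.1707


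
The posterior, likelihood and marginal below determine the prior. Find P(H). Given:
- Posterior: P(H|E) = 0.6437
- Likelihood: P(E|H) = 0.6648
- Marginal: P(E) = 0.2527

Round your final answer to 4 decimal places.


From Bayes' theorem: P(H|E) = P(E|H) × P(H) / P(E)

Rearranging for P(H):
P(H) = P(H|E) × P(E) / P(E|H)
     = 0.6437 × 0.2527 / 0.6648
     = 0.16266299 / 0.6648
     = 0.2447


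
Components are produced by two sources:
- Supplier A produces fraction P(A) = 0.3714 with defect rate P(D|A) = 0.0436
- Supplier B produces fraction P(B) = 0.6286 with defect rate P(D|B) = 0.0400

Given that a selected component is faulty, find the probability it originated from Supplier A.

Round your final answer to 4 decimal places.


Let A = from Supplier A, D = faulty

Given:
- P(A) = 0.3714, P(B) = 0.6286
- P(D|A) = 0.0436, P(D|B) = 0.0400

Step 1: Find P(D)
P(D) = P(D|A)P(A) + P(D|B)P(B)
     = 0.0436 × 0.3714 + 0.0400 × 0.6286
     = 0.01619304 + 0.02514400
     = 0.04133704

Step 2: Apply Bayes' theorem
P(A|D) = P(D|A)P(A) / P(D)
       = 0.01619304 / 0.04133704
       = 0.3917


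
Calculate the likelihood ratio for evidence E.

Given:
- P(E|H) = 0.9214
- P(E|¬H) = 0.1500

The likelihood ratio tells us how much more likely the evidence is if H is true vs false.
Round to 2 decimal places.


Likelihood Ratio (LR) = P(E|H) / P(E|¬H)

LR = 0.9214 / 0.1500
   = 6.14

The evidence is 6.14 times more likely if H is true than if H is false.
Because LR exceeds 1, E is evidence for H.


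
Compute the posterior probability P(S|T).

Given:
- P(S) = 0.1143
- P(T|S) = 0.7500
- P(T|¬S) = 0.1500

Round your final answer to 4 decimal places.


Bayes' theorem: P(S|T) = P(T|S) × P(S) / P(T)

Step 1: Calculate P(T) using law of total probability
P(T) = P(T|S)P(S) + P(T|¬S)P(¬S)
     = 0.7500 × 0.1143 + 0.1500 × 0.8857
     = 0.08572500 + 0.13285500
     = 0.21858000

Step 2: Apply Bayes' theorem
P(S|T) = P(T|S) × P(S) / P(T)
       = 0.08572500 / 0.21858000
       = 0.3922


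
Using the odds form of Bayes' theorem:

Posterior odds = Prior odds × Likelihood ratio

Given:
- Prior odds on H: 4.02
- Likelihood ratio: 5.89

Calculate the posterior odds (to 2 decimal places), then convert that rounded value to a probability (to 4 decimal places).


Step 1: Calculate posterior odds
Posterior odds = Prior odds × LR
               = 4.02 × 5.89
               = 23.68

Step 2: Convert to probability
P(H|E) = Posterior odds / (1 + Posterior odds)
       = 23.68 / (1 + 23.68)
       = 23.68 / 24.68
       = 0.9595

The evidence increased P(H) from 0.8008 to 0.9595.


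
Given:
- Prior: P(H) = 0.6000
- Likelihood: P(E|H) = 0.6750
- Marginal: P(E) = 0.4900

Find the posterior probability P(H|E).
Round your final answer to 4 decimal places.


Using Bayes' theorem:

P(H|E) = P(E|H) × P(H) / P(E)
       = 0.6750 × 0.6000 / 0.4900
       = 0.40500000 / 0.4900
       = 0.8265

The evidence strengthens our belief in H.
Prior: 0.6000 → Posterior: 0.8265


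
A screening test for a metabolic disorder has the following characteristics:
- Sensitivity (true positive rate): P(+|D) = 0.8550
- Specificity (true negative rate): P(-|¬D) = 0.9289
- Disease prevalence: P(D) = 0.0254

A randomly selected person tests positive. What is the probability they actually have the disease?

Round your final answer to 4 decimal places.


Let D = has disease, + = positive test

Given:
- P(D) = 0.0254 (prevalence)
- P(+|D) = 0.8550 (sensitivity)
- P(-|¬D) = 0.9289 (specificity)
- P(+|¬D) = 0.0711 (false positive rate = 1 - specificity)

Step 1: Find P(+)
P(+) = P(+|D)P(D) + P(+|¬D)P(¬D)
     = 0.8550 × 0.0254 + 0.0711 × 0.9746
     = 0.02171700 + 0.06929406
     = 0.09101106

Step 2: Apply Bayes' theorem for P(D|+)
P(D|+) = P(+|D)P(D) / P(+)
       = 0.02171700 / 0.09101106
       = 0.2386


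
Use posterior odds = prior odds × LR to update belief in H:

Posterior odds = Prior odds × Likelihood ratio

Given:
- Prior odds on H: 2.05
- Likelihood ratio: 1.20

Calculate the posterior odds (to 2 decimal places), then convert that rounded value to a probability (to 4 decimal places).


Step 1: Calculate posterior odds
Posterior odds = Prior odds × LR
               = 2.05 × 1.20
               = 2.46

Step 2: Convert to probability
P(H|E) = Posterior odds / (1 + Posterior odds)
       = 2.46 / (1 + 2.46)
       = 2.46 / 3.46
       = 0.7110

The evidence increased P(H) from 0.6721 to 0.7110.


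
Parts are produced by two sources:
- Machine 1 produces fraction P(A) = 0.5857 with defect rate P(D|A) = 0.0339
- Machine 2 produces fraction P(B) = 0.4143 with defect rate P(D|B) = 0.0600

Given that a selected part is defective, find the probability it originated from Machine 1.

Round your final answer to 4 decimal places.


Let A = from Machine 1, D = defective

Given:
- P(A) = 0.5857, P(B) = 0.4143
- P(D|A) = 0.0339, P(D|B) = 0.0600

Step 1: Find P(D)
P(D) = P(D|A)P(A) + P(D|B)P(B)
     = 0.0339 × 0.5857 + 0.0600 × 0.4143
     = 0.01985523 + 0.02485800
     = 0.04471323

Step 2: Apply Bayes' theorem
P(A|D) = P(D|A)P(A) / P(D)
       = 0.01985523 / 0.04471323
       = 0.4441


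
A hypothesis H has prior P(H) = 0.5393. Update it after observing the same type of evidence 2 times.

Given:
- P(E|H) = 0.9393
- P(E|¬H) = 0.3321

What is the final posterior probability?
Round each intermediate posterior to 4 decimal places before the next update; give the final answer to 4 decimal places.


Sequential Bayesian updating:

Initial prior: P(H) = 0.5393

Update 1:
  P(E) = 0.9393 × 0.5393 + 0.3321 × 0.4607 = 0.50656449 + 0.15299847 = 0.65956296
  P(H|E) = 0.50656449 / 0.65956296 = 0.7680

Update 2:
  P(E) = 0.9393 × 0.7680 + 0.3321 × 0.2320 = 0.72138240 + 0.07704720 = 0.79842960
  P(H|E) = 0.72138240 / 0.79842960 = 0.9035

Final posterior: 0.9035


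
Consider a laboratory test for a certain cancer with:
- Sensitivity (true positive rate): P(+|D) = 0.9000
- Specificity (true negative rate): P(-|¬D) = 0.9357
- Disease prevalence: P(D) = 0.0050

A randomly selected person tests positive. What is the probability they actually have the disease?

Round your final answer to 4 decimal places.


Let D = has disease, + = positive test

Given:
- P(D) = 0.0050 (prevalence)
- P(+|D) = 0.9000 (sensitivity)
- P(-|¬D) = 0.9357 (specificity)
- P(+|¬D) = 0.0643 (false positive rate = 1 - specificity)

Step 1: Find P(+)
P(+) = P(+|D)P(D) + P(+|¬D)P(¬D)
     = 0.9000 × 0.0050 + 0.0643 × 0.9950
     = 0.00450000 + 0.06397850
     = 0.06847850

Step 2: Apply Bayes' theorem for P(D|+)
P(D|+) = P(+|D)P(D) / P(+)
       = 0.00450000 / 0.06847850
       = 0.0657


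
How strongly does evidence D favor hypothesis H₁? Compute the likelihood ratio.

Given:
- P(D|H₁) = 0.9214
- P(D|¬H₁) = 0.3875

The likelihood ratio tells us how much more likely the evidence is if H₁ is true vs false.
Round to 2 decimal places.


Likelihood Ratio (LR) = P(D|H₁) / P(D|¬H₁)

LR = 0.9214 / 0.3875
   = 2.38

The evidence is 2.38 times more likely if H₁ is true than if H₁ is false.
Since LR > 1, the evidence supports H₁ over ¬H₁.


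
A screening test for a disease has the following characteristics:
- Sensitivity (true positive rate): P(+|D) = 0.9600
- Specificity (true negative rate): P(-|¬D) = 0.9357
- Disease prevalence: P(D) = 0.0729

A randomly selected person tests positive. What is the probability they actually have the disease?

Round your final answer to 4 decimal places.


Let D = has disease, + = positive test

Given:
- P(D) = 0.0729 (prevalence)
- P(+|D) = 0.9600 (sensitivity)
- P(-|¬D) = 0.9357 (specificity)
- P(+|¬D) = 0.0643 (false positive rate = 1 - specificity)

Step 1: Find P(+)
P(+) = P(+|D)P(D) + P(+|¬D)P(¬D)
     = 0.9600 × 0.0729 + 0.0643 × 0.9271
     = 0.06998400 + 0.05961253
     = 0.12959653

Step 2: Apply Bayes' theorem for P(D|+)
P(D|+) = P(+|D)P(D) / P(+)
       = 0.06998400 / 0.12959653
       = 0.5400


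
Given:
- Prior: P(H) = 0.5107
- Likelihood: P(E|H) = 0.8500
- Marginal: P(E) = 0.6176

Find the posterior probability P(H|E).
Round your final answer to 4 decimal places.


Using Bayes' theorem:

P(H|E) = P(E|H) × P(H) / P(E)
       = 0.8500 × 0.5107 / 0.6176
       = 0.43409500 / 0.6176
       = 0.7029

The evidence strengthens our belief in H.
Prior: 0.5107 → Posterior: 0.7029


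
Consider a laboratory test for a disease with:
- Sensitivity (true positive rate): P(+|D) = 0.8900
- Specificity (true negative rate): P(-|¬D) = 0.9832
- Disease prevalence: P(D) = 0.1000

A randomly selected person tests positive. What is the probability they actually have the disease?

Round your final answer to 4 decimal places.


Let D = has disease, + = positive test

Given:
- P(D) = 0.1000 (prevalence)
- P(+|D) = 0.8900 (sensitivity)
- P(-|¬D) = 0.9832 (specificity)
- P(+|¬D) = 0.0168 (false positive rate = 1 - specificity)

Step 1: Find P(+)
P(+) = P(+|D)P(D) + P(+|¬D)P(¬D)
     = 0.8900 × 0.1000 + 0.0168 × 0.9000
     = 0.08900000 + 0.01512000
     = 0.10412000

Step 2: Apply Bayes' theorem for P(D|+)
P(D|+) = P(+|D)P(D) / P(+)
       = 0.08900000 / 0.10412000
       = 0.8548


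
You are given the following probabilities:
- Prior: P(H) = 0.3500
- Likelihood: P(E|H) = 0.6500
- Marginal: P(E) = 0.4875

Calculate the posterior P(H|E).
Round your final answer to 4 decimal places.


Using Bayes' theorem:

P(H|E) = P(E|H) × P(H) / P(E)
       = 0.6500 × 0.3500 / 0.4875
       = 0.22750000 / 0.4875
       = 0.4667

The evidence strengthens our belief in H.
Prior: 0.3500 → Posterior: 0.4667


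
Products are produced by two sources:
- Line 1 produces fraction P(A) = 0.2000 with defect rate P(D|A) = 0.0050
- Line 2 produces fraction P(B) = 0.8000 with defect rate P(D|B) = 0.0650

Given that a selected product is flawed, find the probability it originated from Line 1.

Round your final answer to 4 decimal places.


Let A = from Line 1, D = flawed

Given:
- P(A) = 0.2000, P(B) = 0.8000
- P(D|A) = 0.0050, P(D|B) = 0.0650

Step 1: Find P(D)
P(D) = P(D|A)P(A) + P(D|B)P(B)
     = 0.0050 × 0.2000 + 0.0650 × 0.8000
     = 0.00100000 + 0.05200000
     = 0.05300000

Step 2: Apply Bayes' theorem
P(A|D) = P(D|A)P(A) / P(D)
       = 0.00100000 / 0.05300000
       = 0.0189


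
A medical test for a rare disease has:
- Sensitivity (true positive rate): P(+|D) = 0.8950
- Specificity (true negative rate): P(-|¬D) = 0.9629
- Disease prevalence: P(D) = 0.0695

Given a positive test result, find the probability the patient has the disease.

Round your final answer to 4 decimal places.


Let D = has disease, + = positive test

Given:
- P(D) = 0.0695 (prevalence)
- P(+|D) = 0.8950 (sensitivity)
- P(-|¬D) = 0.9629 (specificity)
- P(+|¬D) = 0.0371 (false positive rate = 1 - specificity)

Step 1: Find P(+)
P(+) = P(+|D)P(D) + P(+|¬D)P(¬D)
     = 0.8950 × 0.0695 + 0.0371 × 0.9305
     = 0.06220250 + 0.03452155
     = 0.09672405

Step 2: Apply Bayes' theorem for P(D|+)
P(D|+) = P(+|D)P(D) / P(+)
       = 0.06220250 / 0.09672405
       = 0.6431


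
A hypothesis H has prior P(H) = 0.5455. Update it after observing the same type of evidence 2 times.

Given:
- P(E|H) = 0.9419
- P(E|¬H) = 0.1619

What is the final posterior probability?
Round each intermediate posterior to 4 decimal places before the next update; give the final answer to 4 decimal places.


Sequential Bayesian updating:

Initial prior: P(H) = 0.5455

Update 1:
  P(E) = 0.9419 × 0.5455 + 0.1619 × 0.4545 = 0.51380645 + 0.07358355 = 0.58739000
  P(H|E) = 0.51380645 / 0.58739000 = 0.8747

Update 2:
  P(E) = 0.9419 × 0.8747 + 0.1619 × 0.1253 = 0.82387993 + 0.02028607 = 0.84416600
  P(H|E) = 0.82387993 / 0.84416600 = 0.9760

Final posterior: 0.9760


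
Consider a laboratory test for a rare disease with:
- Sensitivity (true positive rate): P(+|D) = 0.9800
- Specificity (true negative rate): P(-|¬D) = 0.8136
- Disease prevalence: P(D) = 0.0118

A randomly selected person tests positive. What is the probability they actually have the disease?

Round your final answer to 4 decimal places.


Let D = has disease, + = positive test

Given:
- P(D) = 0.0118 (prevalence)
- P(+|D) = 0.9800 (sensitivity)
- P(-|¬D) = 0.8136 (specificity)
- P(+|¬D) = 0.1864 (false positive rate = 1 - specificity)

Step 1: Find P(+)
P(+) = P(+|D)P(D) + P(+|¬D)P(¬D)
     = 0.9800 × 0.0118 + 0.1864 × 0.9882
     = 0.01156400 + 0.18420048
     = 0.19576448

Step 2: Apply Bayes' theorem for P(D|+)
P(D|+) = P(+|D)P(D) / P(+)
       = 0.01156400 / 0.19576448
       = 0.0591


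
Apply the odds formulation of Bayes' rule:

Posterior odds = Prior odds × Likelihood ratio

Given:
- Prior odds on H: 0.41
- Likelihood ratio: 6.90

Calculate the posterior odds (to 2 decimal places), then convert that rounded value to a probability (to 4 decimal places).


Step 1: Calculate posterior odds
Posterior odds = Prior odds × LR
               = 0.41 × 6.90
               = 2.83

Step 2: Convert to probability
P(H|E) = Posterior odds / (1 + Posterior odds)
       = 2.83 / (1 + 2.83)
       = 2.83 / 3.83
       = 0.7389

The evidence increased P(H) from 0.2908 to 0.7389.


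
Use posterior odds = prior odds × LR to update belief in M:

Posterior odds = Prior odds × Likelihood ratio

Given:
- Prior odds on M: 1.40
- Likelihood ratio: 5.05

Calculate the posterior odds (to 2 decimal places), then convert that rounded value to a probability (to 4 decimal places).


Step 1: Calculate posterior odds
Posterior odds = Prior odds × LR
               = 1.40 × 5.05
               = 7.07

Step 2: Convert to probability
P(M|E) = Posterior odds / (1 + Posterior odds)
       = 7.07 / (1 + 7.07)
       = 7.07 / 8.07
       = 0.8761

The evidence increased P(M) from 0.5833 to 0.8761.


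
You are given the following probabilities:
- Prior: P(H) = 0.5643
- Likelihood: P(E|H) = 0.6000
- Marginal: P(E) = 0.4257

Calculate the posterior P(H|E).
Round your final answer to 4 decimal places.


Using Bayes' theorem:

P(H|E) = P(E|H) × P(H) / P(E)
       = 0.6000 × 0.5643 / 0.4257
       = 0.33858000 / 0.4257
       = 0.7953

The evidence strengthens our belief in H.
Prior: 0.5643 → Posterior: 0.7953


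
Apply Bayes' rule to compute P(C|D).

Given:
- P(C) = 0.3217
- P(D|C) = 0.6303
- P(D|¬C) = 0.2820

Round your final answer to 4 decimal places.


Bayes' theorem: P(C|D) = P(D|C) × P(C) / P(D)

Step 1: Calculate P(D) using law of total probability
P(D) = P(D|C)P(C) + P(D|¬C)P(¬C)
     = 0.6303 × 0.3217 + 0.2820 × 0.6783
     = 0.20276751 + 0.19128060
     = 0.39404811

Step 2: Apply Bayes' theorem
P(C|D) = P(D|C) × P(C) / P(D)
       = 0.20276751 / 0.39404811
       = 0.5146


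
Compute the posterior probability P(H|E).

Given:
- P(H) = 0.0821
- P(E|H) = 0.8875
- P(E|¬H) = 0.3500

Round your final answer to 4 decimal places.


Bayes' theorem: P(H|E) = P(E|H) × P(H) / P(E)

Step 1: Calculate P(E) using law of total probability
P(E) = P(E|H)P(H) + P(E|¬H)P(¬H)
     = 0.8875 × 0.0821 + 0.3500 × 0.9179
     = 0.07286375 + 0.32126500
     = 0.39412875

Step 2: Apply Bayes' theorem
P(H|E) = P(E|H) × P(H) / P(E)
       = 0.07286375 / 0.39412875
       = 0.1849


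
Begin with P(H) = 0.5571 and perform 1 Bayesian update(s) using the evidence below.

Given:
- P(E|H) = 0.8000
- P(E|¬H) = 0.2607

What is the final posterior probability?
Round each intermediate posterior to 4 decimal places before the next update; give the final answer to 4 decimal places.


Sequential Bayesian updating:

Initial prior: P(H) = 0.5571

Update 1:
  P(E) = 0.8000 × 0.5571 + 0.2607 × 0.4429 = 0.44568000 + 0.11546403 = 0.56114403
  P(H|E) = 0.44568000 / 0.56114403 = 0.7942

Final posterior: 0.7942


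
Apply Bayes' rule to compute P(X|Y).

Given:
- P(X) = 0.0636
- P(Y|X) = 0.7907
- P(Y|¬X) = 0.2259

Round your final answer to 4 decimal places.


Bayes' theorem: P(X|Y) = P(Y|X) × P(X) / P(Y)

Step 1: Calculate P(Y) using law of total probability
P(Y) = P(Y|X)P(X) + P(Y|¬X)P(¬X)
     = 0.7907 × 0.0636 + 0.2259 × 0.9364
     = 0.05028852 + 0.21153276
     = 0.26182128

Step 2: Apply Bayes' theorem
P(X|Y) = P(Y|X) × P(X) / P(Y)
       = 0.05028852 / 0.26182128
       = 0.1921


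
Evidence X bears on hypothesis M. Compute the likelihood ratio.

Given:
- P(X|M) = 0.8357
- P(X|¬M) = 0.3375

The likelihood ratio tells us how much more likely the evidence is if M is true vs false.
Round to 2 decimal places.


Likelihood Ratio (LR) = P(X|M) / P(X|¬M)

LR = 0.8357 / 0.3375
   = 2.48

The evidence is 2.48 times more likely if M is true than if M is false.
LR > 1, so observing X raises the odds in favor of M.


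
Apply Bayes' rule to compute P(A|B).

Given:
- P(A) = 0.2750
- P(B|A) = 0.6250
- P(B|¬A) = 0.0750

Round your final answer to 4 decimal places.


Bayes' theorem: P(A|B) = P(B|A) × P(A) / P(B)

Step 1: Calculate P(B) using law of total probability
P(B) = P(B|A)P(A) + P(B|¬A)P(¬A)
     = 0.6250 × 0.2750 + 0.0750 × 0.7250
     = 0.17187500 + 0.05437500
     = 0.22625000

Step 2: Apply Bayes' theorem
P(A|B) = P(B|A) × P(A) / P(B)
       = 0.17187500 / 0.22625000
       = 0.7597


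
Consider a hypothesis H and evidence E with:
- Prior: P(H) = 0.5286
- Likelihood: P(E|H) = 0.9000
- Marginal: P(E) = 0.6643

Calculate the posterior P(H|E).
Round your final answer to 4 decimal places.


Using Bayes' theorem:

P(H|E) = P(E|H) × P(H) / P(E)
       = 0.9000 × 0.5286 / 0.6643
       = 0.47574000 / 0.6643
       = 0.7162

The evidence strengthens our belief in H.
Prior: 0.5286 → Posterior: 0.7162


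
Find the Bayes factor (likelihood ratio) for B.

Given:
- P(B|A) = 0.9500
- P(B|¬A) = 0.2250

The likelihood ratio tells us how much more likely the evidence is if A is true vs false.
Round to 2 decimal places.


Likelihood Ratio (LR) = P(B|A) / P(B|¬A)

LR = 0.9500 / 0.2250
   = 4.22

The evidence is 4.22 times more likely if A is true than if A is false.
Because LR exceeds 1, B is evidence for A.


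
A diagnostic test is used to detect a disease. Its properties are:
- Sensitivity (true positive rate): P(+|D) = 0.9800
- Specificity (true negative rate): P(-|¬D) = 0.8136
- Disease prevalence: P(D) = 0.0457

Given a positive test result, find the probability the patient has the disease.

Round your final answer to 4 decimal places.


Let D = has disease, + = positive test

Given:
- P(D) = 0.0457 (prevalence)
- P(+|D) = 0.9800 (sensitivity)
- P(-|¬D) = 0.8136 (specificity)
- P(+|¬D) = 0.1864 (false positive rate = 1 - specificity)

Step 1: Find P(+)
P(+) = P(+|D)P(D) + P(+|¬D)P(¬D)
     = 0.9800 × 0.0457 + 0.1864 × 0.9543
     = 0.04478600 + 0.17788152
     = 0.22266752

Step 2: Apply Bayes' theorem for P(D|+)
P(D|+) = P(+|D)P(D) / P(+)
       = 0.04478600 / 0.22266752
       = 0.2011


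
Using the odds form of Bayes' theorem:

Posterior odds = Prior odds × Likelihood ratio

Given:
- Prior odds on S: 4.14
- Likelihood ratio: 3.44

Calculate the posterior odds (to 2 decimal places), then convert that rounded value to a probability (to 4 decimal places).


Step 1: Calculate posterior odds
Posterior odds = Prior odds × LR
               = 4.14 × 3.44
               = 14.24

Step 2: Convert to probability
P(S|E) = Posterior odds / (1 + Posterior odds)
       = 14.24 / (1 + 14.24)
       = 14.24 / 15.24
       = 0.9344

The evidence increased P(S) from 0.8054 to 0.9344.


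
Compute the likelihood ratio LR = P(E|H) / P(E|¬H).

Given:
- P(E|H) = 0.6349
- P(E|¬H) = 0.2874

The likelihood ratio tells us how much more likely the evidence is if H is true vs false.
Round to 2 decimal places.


Likelihood Ratio (LR) = P(E|H) / P(E|¬H)

LR = 0.6349 / 0.2874
   = 2.21

The evidence is 2.21 times more likely if H is true than if H is false.
LR > 1, so observing E raises the odds in favor of H.


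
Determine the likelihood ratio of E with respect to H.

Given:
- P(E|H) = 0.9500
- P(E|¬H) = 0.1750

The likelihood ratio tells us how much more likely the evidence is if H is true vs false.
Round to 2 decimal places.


Likelihood Ratio (LR) = P(E|H) / P(E|¬H)

LR = 0.9500 / 0.1750
   = 5.43

The evidence is 5.43 times more likely if H is true than if H is false.
LR > 1, so observing E raises the odds in favor of H.


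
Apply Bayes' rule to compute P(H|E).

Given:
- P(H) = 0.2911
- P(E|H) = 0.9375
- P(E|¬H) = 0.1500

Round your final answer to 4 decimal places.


Bayes' theorem: P(H|E) = P(E|H) × P(H) / P(E)

Step 1: Calculate P(E) using law of total probability
P(E) = P(E|H)P(H) + P(E|¬H)P(¬H)
     = 0.9375 × 0.2911 + 0.1500 × 0.7089
     = 0.27290625 + 0.10633500
     = 0.37924125

Step 2: Apply Bayes' theorem
P(H|E) = P(E|H) × P(H) / P(E)
       = 0.27290625 / 0.37924125
       = 0.7196


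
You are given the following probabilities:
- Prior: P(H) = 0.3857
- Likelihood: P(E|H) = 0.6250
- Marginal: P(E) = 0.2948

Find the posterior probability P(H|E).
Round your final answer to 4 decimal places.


Using Bayes' theorem:

P(H|E) = P(E|H) × P(H) / P(E)
       = 0.6250 × 0.3857 / 0.2948
       = 0.24106250 / 0.2948
       = 0.8177

The evidence strengthens our belief in H.
Prior: 0.3857 → Posterior: 0.8177


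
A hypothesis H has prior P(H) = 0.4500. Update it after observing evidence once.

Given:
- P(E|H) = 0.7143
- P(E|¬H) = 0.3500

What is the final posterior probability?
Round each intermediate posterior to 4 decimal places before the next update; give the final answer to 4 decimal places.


Sequential Bayesian updating:

Initial prior: P(H) = 0.4500

Update 1:
  P(E) = 0.7143 × 0.4500 + 0.3500 × 0.5500 = 0.32143500 + 0.19250000 = 0.51393500
  P(H|E) = 0.32143500 / 0.51393500 = 0.6254

Final posterior: 0.6254


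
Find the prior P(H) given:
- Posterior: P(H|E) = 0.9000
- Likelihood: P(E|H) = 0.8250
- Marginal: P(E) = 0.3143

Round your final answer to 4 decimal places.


From Bayes' theorem: P(H|E) = P(E|H) × P(H) / P(E)

Rearranging for P(H):
P(H) = P(H|E) × P(E) / P(E|H)
     = 0.9000 × 0.3143 / 0.8250
     = 0.28287000 / 0.8250
     = 0.3429


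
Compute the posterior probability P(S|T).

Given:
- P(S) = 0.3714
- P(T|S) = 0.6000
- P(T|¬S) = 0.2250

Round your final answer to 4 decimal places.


Bayes' theorem: P(S|T) = P(T|S) × P(S) / P(T)

Step 1: Calculate P(T) using law of total probability
P(T) = P(T|S)P(S) + P(T|¬S)P(¬S)
     = 0.6000 × 0.3714 + 0.2250 × 0.6286
     = 0.22284000 + 0.14143500
     = 0.36427500

Step 2: Apply Bayes' theorem
P(S|T) = P(T|S) × P(S) / P(T)
       = 0.22284000 / 0.36427500
       = 0.6117


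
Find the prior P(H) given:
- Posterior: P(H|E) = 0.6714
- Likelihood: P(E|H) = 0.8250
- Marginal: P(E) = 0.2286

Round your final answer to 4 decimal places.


From Bayes' theorem: P(H|E) = P(E|H) × P(H) / P(E)

Rearranging for P(H):
P(H) = P(H|E) × P(E) / P(E|H)
     = 0.6714 × 0.2286 / 0.8250
     = 0.15348204 / 0.8250
     = 0.1860


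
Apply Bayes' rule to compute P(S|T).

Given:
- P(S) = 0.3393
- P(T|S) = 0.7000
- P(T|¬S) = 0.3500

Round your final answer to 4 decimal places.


Bayes' theorem: P(S|T) = P(T|S) × P(S) / P(T)

Step 1: Calculate P(T) using law of total probability
P(T) = P(T|S)P(S) + P(T|¬S)P(¬S)
     = 0.7000 × 0.3393 + 0.3500 × 0.6607
     = 0.23751000 + 0.23124500
     = 0.46875500

Step 2: Apply Bayes' theorem
P(S|T) = P(T|S) × P(S) / P(T)
       = 0.23751000 / 0.46875500
       = 0.5067


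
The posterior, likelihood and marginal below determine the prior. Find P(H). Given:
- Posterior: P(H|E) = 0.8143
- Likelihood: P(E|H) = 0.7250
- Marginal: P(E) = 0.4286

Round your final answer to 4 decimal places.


From Bayes' theorem: P(H|E) = P(E|H) × P(H) / P(E)

Rearranging for P(H):
P(H) = P(H|E) × P(E) / P(E|H)
     = 0.8143 × 0.4286 / 0.7250
     = 0.34900898 / 0.7250
     = 0.4814


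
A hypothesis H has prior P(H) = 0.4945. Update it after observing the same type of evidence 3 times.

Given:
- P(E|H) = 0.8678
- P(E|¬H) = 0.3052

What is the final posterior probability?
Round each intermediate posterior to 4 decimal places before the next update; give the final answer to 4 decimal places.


Sequential Bayesian updating:

Initial prior: P(H) = 0.4945

Update 1:
  P(E) = 0.8678 × 0.4945 + 0.3052 × 0.5055 = 0.42912710 + 0.15427860 = 0.58340570
  P(H|E) = 0.42912710 / 0.58340570 = 0.7356

Update 2:
  P(E) = 0.8678 × 0.7356 + 0.3052 × 0.2644 = 0.63835368 + 0.08069488 = 0.71904856
  P(H|E) = 0.63835368 / 0.71904856 = 0.8878

Update 3:
  P(E) = 0.8678 × 0.8878 + 0.3052 × 0.1122 = 0.77043284 + 0.03424344 = 0.80467628
  P(H|E) = 0.77043284 / 0.80467628 = 0.9574

Final posterior: 0.9574


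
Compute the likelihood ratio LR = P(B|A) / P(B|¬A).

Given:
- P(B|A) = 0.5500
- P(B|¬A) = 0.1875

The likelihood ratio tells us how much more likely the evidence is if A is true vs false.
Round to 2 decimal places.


Likelihood Ratio (LR) = P(B|A) / P(B|¬A)

LR = 0.5500 / 0.1875
   = 2.93

The evidence is 2.93 times more likely if A is true than if A is false.
Since LR > 1, the evidence supports A over ¬A.


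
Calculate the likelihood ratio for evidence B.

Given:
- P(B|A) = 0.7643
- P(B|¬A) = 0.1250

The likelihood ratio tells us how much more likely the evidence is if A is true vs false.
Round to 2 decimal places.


Likelihood Ratio (LR) = P(B|A) / P(B|¬A)

LR = 0.7643 / 0.1250
   = 6.11

The evidence is 6.11 times more likely if A is true than if A is false.
LR > 1, so observing B raises the odds in favor of A.


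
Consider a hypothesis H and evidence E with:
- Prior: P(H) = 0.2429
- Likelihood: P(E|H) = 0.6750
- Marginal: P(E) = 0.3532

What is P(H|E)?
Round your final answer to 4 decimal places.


Using Bayes' theorem:

P(H|E) = P(E|H) × P(H) / P(E)
       = 0.6750 × 0.2429 / 0.3532
       = 0.16395750 / 0.3532
       = 0.4642

The evidence strengthens our belief in H.
Prior: 0.2429 → Posterior: 0.4642


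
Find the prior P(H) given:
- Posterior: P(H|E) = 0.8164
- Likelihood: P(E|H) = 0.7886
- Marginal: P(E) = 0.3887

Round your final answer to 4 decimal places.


From Bayes' theorem: P(H|E) = P(E|H) × P(H) / P(E)

Rearranging for P(H):
P(H) = P(H|E) × P(E) / P(E|H)
     = 0.8164 × 0.3887 / 0.7886
     = 0.31733468 / 0.7886
     = 0.4024


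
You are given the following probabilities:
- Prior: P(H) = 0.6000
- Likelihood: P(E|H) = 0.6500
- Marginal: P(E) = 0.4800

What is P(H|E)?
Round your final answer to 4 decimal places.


Using Bayes' theorem:

P(H|E) = P(E|H) × P(H) / P(E)
       = 0.6500 × 0.6000 / 0.4800
       = 0.39000000 / 0.4800
       = 0.8125

The evidence strengthens our belief in H.
Prior: 0.6000 → Posterior: 0.8125


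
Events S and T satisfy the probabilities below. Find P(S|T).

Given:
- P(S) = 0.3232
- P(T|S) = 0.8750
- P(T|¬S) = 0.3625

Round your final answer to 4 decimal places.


Bayes' theorem: P(S|T) = P(T|S) × P(S) / P(T)

Step 1: Calculate P(T) using law of total probability
P(T) = P(T|S)P(S) + P(T|¬S)P(¬S)
     = 0.8750 × 0.3232 + 0.3625 × 0.6768
     = 0.28280000 + 0.24534000
     = 0.52814000

Step 2: Apply Bayes' theorem
P(S|T) = P(T|S) × P(S) / P(T)
       = 0.28280000 / 0.52814000
       = 0.5355


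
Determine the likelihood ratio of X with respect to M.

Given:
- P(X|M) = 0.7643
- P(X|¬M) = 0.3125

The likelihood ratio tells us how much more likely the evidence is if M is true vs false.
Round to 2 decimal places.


Likelihood Ratio (LR) = P(X|M) / P(X|¬M)

LR = 0.7643 / 0.3125
   = 2.45

The evidence is 2.45 times more likely if M is true than if M is false.
Because LR exceeds 1, X is evidence for M.


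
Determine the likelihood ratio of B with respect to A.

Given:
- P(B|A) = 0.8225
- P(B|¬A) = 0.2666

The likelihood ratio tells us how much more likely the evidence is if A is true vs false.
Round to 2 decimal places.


Likelihood Ratio (LR) = P(B|A) / P(B|¬A)

LR = 0.8225 / 0.2666
   = 3.09

The evidence is 3.09 times more likely if A is true than if A is false.
Because LR exceeds 1, B is evidence for A.


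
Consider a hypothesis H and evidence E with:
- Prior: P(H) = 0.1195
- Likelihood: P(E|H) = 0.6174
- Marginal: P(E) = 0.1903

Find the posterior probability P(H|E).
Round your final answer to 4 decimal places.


Using Bayes' theorem:

P(H|E) = P(E|H) × P(H) / P(E)
       = 0.6174 × 0.1195 / 0.1903
       = 0.07377930 / 0.1903
       = 0.3877

The evidence strengthens our belief in H.
Prior: 0.1195 → Posterior: 0.3877


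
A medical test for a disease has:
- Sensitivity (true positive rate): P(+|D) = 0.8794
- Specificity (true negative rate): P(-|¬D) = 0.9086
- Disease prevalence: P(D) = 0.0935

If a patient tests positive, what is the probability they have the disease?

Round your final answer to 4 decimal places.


Let D = has disease, + = positive test

Given:
- P(D) = 0.0935 (prevalence)
- P(+|D) = 0.8794 (sensitivity)
- P(-|¬D) = 0.9086 (specificity)
- P(+|¬D) = 0.0914 (false positive rate = 1 - specificity)

Step 1: Find P(+)
P(+) = P(+|D)P(D) + P(+|¬D)P(¬D)
     = 0.8794 × 0.0935 + 0.0914 × 0.9065
     = 0.08222390 + 0.08285410
     = 0.16507800

Step 2: Apply Bayes' theorem for P(D|+)
P(D|+) = P(+|D)P(D) / P(+)
       = 0.08222390 / 0.16507800
       = 0.4981


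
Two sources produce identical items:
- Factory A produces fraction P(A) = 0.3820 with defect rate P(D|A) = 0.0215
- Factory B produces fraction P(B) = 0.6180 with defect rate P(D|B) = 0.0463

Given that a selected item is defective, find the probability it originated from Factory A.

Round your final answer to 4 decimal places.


Let A = from Factory A, D = defective

Given:
- P(A) = 0.3820, P(B) = 0.6180
- P(D|A) = 0.0215, P(D|B) = 0.0463

Step 1: Find P(D)
P(D) = P(D|A)P(A) + P(D|B)P(B)
     = 0.0215 × 0.3820 + 0.0463 × 0.6180
     = 0.00821300 + 0.02861340
     = 0.03682640

Step 2: Apply Bayes' theorem
P(A|D) = P(D|A)P(A) / P(D)
       = 0.00821300 / 0.03682640
       = 0.2230


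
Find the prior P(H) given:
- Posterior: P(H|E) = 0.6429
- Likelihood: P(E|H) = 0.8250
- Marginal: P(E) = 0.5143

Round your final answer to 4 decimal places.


From Bayes' theorem: P(H|E) = P(E|H) × P(H) / P(E)

Rearranging for P(H):
P(H) = P(H|E) × P(E) / P(E|H)
     = 0.6429 × 0.5143 / 0.8250
     = 0.33064347 / 0.8250
     = 0.4008


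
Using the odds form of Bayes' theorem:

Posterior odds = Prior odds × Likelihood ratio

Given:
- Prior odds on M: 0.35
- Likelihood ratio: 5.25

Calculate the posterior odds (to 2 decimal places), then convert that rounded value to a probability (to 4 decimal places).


Step 1: Calculate posterior odds
Posterior odds = Prior odds × LR
               = 0.35 × 5.25
               = 1.84

Step 2: Convert to probability
P(M|E) = Posterior odds / (1 + Posterior odds)
       = 1.84 / (1 + 1.84)
       = 1.84 / 2.84
       = 0.6479

The evidence increased P(M) from 0.2593 to 0.6479.


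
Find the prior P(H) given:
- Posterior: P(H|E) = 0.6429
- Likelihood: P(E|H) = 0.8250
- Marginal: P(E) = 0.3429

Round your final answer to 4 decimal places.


From Bayes' theorem: P(H|E) = P(E|H) × P(H) / P(E)

Rearranging for P(H):
P(H) = P(H|E) × P(E) / P(E|H)
     = 0.6429 × 0.3429 / 0.8250
     = 0.22045041 / 0.8250
     = 0.2672


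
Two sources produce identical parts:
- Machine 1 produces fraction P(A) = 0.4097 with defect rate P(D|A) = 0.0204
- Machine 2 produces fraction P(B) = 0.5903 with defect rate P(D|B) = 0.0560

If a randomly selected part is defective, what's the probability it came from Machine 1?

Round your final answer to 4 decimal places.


Let A = from Machine 1, D = defective

Given:
- P(A) = 0.4097, P(B) = 0.5903
- P(D|A) = 0.0204, P(D|B) = 0.0560

Step 1: Find P(D)
P(D) = P(D|A)P(A) + P(D|B)P(B)
     = 0.0204 × 0.4097 + 0.0560 × 0.5903
     = 0.00835788 + 0.03305680
     = 0.04141468

Step 2: Apply Bayes' theorem
P(A|D) = P(D|A)P(A) / P(D)
       = 0.00835788 / 0.04141468
       = 0.2018


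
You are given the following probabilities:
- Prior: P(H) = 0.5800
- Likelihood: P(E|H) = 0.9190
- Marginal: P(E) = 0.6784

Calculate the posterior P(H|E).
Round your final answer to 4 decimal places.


Using Bayes' theorem:

P(H|E) = P(E|H) × P(H) / P(E)
       = 0.9190 × 0.5800 / 0.6784
       = 0.53302000 / 0.6784
       = 0.7857

The evidence strengthens our belief in H.
Prior: 0.5800 → Posterior: 0.7857


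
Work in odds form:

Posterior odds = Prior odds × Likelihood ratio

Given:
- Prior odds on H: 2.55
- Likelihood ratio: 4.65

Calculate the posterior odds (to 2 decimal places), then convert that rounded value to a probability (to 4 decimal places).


Step 1: Calculate posterior odds
Posterior odds = Prior odds × LR
               = 2.55 × 4.65
               = 11.86

Step 2: Convert to probability
P(H|E) = Posterior odds / (1 + Posterior odds)
       = 11.86 / (1 + 11.86)
       = 11.86 / 12.86
       = 0.9222

The evidence increased P(H) from 0.7183 to 0.9222.


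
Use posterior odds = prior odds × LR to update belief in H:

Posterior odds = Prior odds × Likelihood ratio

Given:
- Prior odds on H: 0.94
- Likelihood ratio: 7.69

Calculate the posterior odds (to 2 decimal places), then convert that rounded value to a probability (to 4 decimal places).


Step 1: Calculate posterior odds
Posterior odds = Prior odds × LR
               = 0.94 × 7.69
               = 7.23

Step 2: Convert to probability
P(H|E) = Posterior odds / (1 + Posterior odds)
       = 7.23 / (1 + 7.23)
       = 7.23 / 8.23
       = 0.8785

The evidence increased P(H) from 0.4845 to 0.8785.


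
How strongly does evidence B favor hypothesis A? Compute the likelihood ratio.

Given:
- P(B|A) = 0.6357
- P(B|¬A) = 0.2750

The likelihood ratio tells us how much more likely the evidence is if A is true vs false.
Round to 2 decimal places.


Likelihood Ratio (LR) = P(B|A) / P(B|¬A)

LR = 0.6357 / 0.2750
   = 2.31

The evidence is 2.31 times more likely if A is true than if A is false.
LR > 1, so observing B raises the odds in favor of A.


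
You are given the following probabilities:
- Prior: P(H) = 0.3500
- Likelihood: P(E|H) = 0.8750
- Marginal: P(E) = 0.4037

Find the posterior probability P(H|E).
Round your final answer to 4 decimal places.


Using Bayes' theorem:

P(H|E) = P(E|H) × P(H) / P(E)
       = 0.8750 × 0.3500 / 0.4037
       = 0.30625000 / 0.4037
       = 0.7586

The evidence strengthens our belief in H.
Prior: 0.3500 → Posterior: 0.7586


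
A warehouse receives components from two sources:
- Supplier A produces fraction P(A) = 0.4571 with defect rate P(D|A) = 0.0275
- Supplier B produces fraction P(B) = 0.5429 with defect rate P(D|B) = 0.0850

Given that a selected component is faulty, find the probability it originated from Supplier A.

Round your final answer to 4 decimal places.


Let A = from Supplier A, D = faulty

Given:
- P(A) = 0.4571, P(B) = 0.5429
- P(D|A) = 0.0275, P(D|B) = 0.0850

Step 1: Find P(D)
P(D) = P(D|A)P(A) + P(D|B)P(B)
     = 0.0275 × 0.4571 + 0.0850 × 0.5429
     = 0.01257025 + 0.04614650
     = 0.05871675

Step 2: Apply Bayes' theorem
P(A|D) = P(D|A)P(A) / P(D)
       = 0.01257025 / 0.05871675
       = 0.2141


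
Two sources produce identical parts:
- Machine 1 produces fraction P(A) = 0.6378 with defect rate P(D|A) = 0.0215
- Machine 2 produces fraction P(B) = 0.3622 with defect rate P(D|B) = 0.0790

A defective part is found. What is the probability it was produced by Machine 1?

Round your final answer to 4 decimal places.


Let A = from Machine 1, D = defective

Given:
- P(A) = 0.6378, P(B) = 0.3622
- P(D|A) = 0.0215, P(D|B) = 0.0790

Step 1: Find P(D)
P(D) = P(D|A)P(A) + P(D|B)P(B)
     = 0.0215 × 0.6378 + 0.0790 × 0.3622
     = 0.01371270 + 0.02861380
     = 0.04232650

Step 2: Apply Bayes' theorem
P(A|D) = P(D|A)P(A) / P(D)
       = 0.01371270 / 0.04232650
       = 0.3240


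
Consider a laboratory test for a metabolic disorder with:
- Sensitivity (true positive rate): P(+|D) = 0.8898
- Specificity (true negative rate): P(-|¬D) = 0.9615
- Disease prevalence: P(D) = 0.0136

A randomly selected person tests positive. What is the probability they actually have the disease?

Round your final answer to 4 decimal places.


Let D = has disease, + = positive test

Given:
- P(D) = 0.0136 (prevalence)
- P(+|D) = 0.8898 (sensitivity)
- P(-|¬D) = 0.9615 (specificity)
- P(+|¬D) = 0.0385 (false positive rate = 1 - specificity)

Step 1: Find P(+)
P(+) = P(+|D)P(D) + P(+|¬D)P(¬D)
     = 0.8898 × 0.0136 + 0.0385 × 0.9864
     = 0.01210128 + 0.03797640
     = 0.05007768

Step 2: Apply Bayes' theorem for P(D|+)
P(D|+) = P(+|D)P(D) / P(+)
       = 0.01210128 / 0.05007768
       = 0.2417


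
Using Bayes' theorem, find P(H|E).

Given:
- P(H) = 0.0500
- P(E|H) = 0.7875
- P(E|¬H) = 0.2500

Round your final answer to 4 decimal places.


Bayes' theorem: P(H|E) = P(E|H) × P(H) / P(E)

Step 1: Calculate P(E) using law of total probability
P(E) = P(E|H)P(H) + P(E|¬H)P(¬H)
     = 0.7875 × 0.0500 + 0.2500 × 0.9500
     = 0.03937500 + 0.23750000
     = 0.27687500

Step 2: Apply Bayes' theorem
P(H|E) = P(E|H) × P(H) / P(E)
       = 0.03937500 / 0.27687500
       = 0.1422


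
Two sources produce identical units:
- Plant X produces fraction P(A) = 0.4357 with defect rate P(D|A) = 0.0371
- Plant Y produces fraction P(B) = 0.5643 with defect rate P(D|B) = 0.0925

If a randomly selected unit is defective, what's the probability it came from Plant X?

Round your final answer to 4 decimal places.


Let A = from Plant X, D = defective

Given:
- P(A) = 0.4357, P(B) = 0.5643
- P(D|A) = 0.0371, P(D|B) = 0.0925

Step 1: Find P(D)
P(D) = P(D|A)P(A) + P(D|B)P(B)
     = 0.0371 × 0.4357 + 0.0925 × 0.5643
     = 0.01616447 + 0.05219775
     = 0.06836222

Step 2: Apply Bayes' theorem
P(A|D) = P(D|A)P(A) / P(D)
       = 0.01616447 / 0.06836222
       = 0.2365
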